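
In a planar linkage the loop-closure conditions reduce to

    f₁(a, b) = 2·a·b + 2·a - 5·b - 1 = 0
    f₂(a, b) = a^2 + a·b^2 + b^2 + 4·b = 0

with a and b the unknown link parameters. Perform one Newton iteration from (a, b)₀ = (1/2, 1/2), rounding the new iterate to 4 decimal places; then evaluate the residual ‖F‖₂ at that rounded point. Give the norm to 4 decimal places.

0.3446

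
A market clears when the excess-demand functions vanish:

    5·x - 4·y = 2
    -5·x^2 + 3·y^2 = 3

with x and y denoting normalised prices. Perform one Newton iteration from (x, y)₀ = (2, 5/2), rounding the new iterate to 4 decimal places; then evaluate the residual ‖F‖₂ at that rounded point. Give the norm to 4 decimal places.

At (2, 5/2): F = (-2.0000, -4.2500).
Jacobian J = [[5, -4], [-10·x, 6·y]].
At the point, J = [[5.0000, -4.0000], [-20.0000, 15.0000]] (det J = -5.0000).
Solving J·Δ = −F gives Δ = (-9.4000, -12.2500).
Then the next iterate is (x, y)₁ = (-7.4000, -9.7500).
Re-evaluating at (-7.4000, -9.7500): F = (0.0000, 8.3875), so ‖F‖₂ = 8.3875.

8.3875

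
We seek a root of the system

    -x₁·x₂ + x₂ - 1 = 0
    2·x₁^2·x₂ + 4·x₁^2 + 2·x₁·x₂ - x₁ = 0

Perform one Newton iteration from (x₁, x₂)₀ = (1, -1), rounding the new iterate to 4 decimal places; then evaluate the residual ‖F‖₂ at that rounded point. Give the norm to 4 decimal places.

2.0000

At (1, -1): F = (-1.0000, -1.0000).
Jacobian J = [[-x₂, -x₁ + 1], [4·x₁·x₂ + 8·x₁ + 2·x₂ - 1, 2·x₁^2 + 2·x₁]].
At the point, J = [[1.0000, 0.0000], [1.0000, 4.0000]] (det J = 4.0000).
Solving J·Δ = −F gives Δ = (1.0000, 0.0000).
Then the next iterate is (x₁, x₂)₁ = (2.0000, -1.0000).
Re-evaluating at (2.0000, -1.0000): F = (0.0000, 2.0000), so ‖F‖₂ = 2.0000.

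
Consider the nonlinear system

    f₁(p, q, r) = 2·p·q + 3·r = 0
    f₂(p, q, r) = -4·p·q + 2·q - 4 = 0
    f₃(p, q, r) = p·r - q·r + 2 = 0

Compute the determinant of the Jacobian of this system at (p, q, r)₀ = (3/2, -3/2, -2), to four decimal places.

J = [[2·q, 2·p, 3], [-4·q, -4·p + 2, 0], [r, -r, p - q]].
At the point, J = [[-3.0000, 3.0000, 3.0000], [6.0000, -4.0000, 0.0000], [-2.0000, 2.0000, 3.0000]].
det J = -6.0000.

-6.0000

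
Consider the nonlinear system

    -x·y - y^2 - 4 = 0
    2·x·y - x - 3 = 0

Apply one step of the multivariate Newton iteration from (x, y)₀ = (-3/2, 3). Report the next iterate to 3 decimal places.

At (-3/2, 3): F = (-8.500, -10.500).
Jacobian J = [[-y, -x - 2·y], [2·y - 1, 2·x]].
At the point, J = [[-3.000, -4.500], [5.000, -3.000]] (det J = 31.500).
Solving J·Δ = −F gives Δ = (0.690, -2.349).
Then the next iterate is (x, y)₁ = (-0.810, 0.651).

(-0.810, 0.651)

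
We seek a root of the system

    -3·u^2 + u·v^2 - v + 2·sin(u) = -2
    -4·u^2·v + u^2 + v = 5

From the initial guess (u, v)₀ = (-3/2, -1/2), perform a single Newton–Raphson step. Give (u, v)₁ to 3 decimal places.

At (-3/2, -1/2): F = (-6.61999, 1.250).
Jacobian J = [[-6·u + v^2 + 2·cos(u), 2·u·v - 1], [-8·u·v + 2·u, -4·u^2 + 1]].
At the point, J = [[9.39147, 0.500], [-9.000, -8.000]] (det J = -70.63180).
Solving J·Δ = −F gives Δ = (0.741, -0.677).
Then the next iterate is (u, v)₁ = (-0.759, -1.177).

(-0.759, -1.177)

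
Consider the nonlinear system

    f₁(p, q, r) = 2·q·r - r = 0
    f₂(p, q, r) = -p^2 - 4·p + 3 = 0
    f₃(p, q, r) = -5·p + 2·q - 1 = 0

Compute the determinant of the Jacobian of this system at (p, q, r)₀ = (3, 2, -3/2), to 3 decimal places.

J = [[0, 2·r, 2·q - 1], [-2·p - 4, 0, 0], [-5, 2, 0]].
At the point, J = [[0.000, -3.000, 3.000], [-10.000, 0.000, 0.000], [-5.000, 2.000, 0.000]].
det J = -60.000.

-60.000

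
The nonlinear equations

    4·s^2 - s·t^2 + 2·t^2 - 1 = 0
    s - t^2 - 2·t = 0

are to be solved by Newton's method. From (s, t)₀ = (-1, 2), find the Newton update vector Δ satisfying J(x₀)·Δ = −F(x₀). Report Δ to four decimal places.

(-0.3000, -1.5500)

At (-1, 2): F = (15.0000, -9.0000).
Jacobian J = [[8·s - t^2, -2·s·t + 4·t], [1, -2·t - 2]].
At the point, J = [[-12.0000, 12.0000], [1.0000, -6.0000]] (det J = 60.0000).
Solving J·Δ = −F gives Δ = (-0.3000, -1.5500).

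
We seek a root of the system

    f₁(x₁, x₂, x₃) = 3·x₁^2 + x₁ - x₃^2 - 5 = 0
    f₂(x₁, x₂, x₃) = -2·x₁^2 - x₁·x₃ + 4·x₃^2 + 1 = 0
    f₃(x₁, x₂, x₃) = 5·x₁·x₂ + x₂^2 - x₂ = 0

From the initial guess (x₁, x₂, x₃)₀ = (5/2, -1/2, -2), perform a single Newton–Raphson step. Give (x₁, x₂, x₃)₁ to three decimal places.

At (5/2, -1/2, -2): F = (12.250, 9.500, -5.500).
Jacobian J = [[6·x₁ + 1, 0, -2·x₃], [-4·x₁ - x₃, 0, -x₁ + 8·x₃], [5·x₂, 5·x₁ + 2·x₂ - 1, 0]].
At the point, J = [[16.000, 0.000, 4.000], [-8.000, 0.000, -18.500], [-2.500, 10.500, 0.000]] (det J = 2772.000).
Solving J·Δ = −F gives Δ = (-1.002, 0.285, 0.947).
Then the next iterate is (x₁, x₂, x₃)₁ = (1.498, -0.215, -1.053).

(1.498, -0.215, -1.053)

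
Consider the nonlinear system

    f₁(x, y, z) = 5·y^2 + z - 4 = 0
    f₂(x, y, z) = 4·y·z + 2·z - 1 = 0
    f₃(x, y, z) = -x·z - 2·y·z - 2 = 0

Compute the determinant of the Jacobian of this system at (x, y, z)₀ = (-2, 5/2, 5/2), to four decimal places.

-725.0000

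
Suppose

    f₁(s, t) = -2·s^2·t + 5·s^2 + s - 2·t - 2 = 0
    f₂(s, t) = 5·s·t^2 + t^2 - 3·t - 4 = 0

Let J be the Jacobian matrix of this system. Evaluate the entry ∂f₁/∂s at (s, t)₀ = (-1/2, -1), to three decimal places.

-6.000

∂f₁/∂s = -4·s·t + 10·s + 1.
At (-1/2, -1) this is -6.000.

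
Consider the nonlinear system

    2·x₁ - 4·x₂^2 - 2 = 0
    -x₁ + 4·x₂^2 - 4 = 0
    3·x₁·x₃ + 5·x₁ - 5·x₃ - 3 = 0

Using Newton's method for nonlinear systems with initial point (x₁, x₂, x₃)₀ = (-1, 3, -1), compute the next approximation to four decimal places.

At (-1, 3, -1): F = (-40.0000, 33.0000, 0.0000).
Jacobian J = [[2, -8·x₂, 0], [-1, 8·x₂, 0], [3·x₃ + 5, 0, 3·x₁ - 5]].
At the point, J = [[2.0000, -24.0000, 0.0000], [-1.0000, 24.0000, 0.0000], [2.0000, 0.0000, -8.0000]] (det J = -192.0000).
Solving J·Δ = −F gives Δ = (7.0000, -1.0833, 1.7500).
Then the next iterate is (x₁, x₂, x₃)₁ = (6.0000, 1.9167, 0.7500).

(6.0000, 1.9167, 0.7500)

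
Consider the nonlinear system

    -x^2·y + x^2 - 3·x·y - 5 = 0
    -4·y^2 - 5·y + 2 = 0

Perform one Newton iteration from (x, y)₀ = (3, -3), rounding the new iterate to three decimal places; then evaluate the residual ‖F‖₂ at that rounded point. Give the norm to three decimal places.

15.832

At (3, -3): F = (58.000, -19.000).
Jacobian J = [[-2·x·y + 2·x - 3·y, -x^2 - 3·x], [0, -8·y - 5]].
At the point, J = [[33.000, -18.000], [0.000, 19.000]] (det J = 627.000).
Solving J·Δ = −F gives Δ = (-1.212, 1.000).
Then the next iterate is (x, y)₁ = (1.788, -2.000).
Re-evaluating at (1.788, -2.000): F = (15.31883, -4.000), so ‖F‖₂ = 15.832.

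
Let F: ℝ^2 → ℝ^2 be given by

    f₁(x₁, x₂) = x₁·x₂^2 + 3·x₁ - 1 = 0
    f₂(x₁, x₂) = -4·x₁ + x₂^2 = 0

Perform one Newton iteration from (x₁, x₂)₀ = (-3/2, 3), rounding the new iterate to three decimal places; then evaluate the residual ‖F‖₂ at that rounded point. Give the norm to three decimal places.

At (-3/2, 3): F = (-19.000, 15.000).
Jacobian J = [[x₂^2 + 3, 2·x₁·x₂], [-4, 2·x₂]].
At the point, J = [[12.000, -9.000], [-4.000, 6.000]] (det J = 36.000).
Solving J·Δ = −F gives Δ = (-0.583, -2.889).
Then the next iterate is (x₁, x₂)₁ = (-2.083, 0.111).
Re-evaluating at (-2.083, 0.111): F = (-7.27466, 8.34432), so ‖F‖₂ = 11.070.

11.070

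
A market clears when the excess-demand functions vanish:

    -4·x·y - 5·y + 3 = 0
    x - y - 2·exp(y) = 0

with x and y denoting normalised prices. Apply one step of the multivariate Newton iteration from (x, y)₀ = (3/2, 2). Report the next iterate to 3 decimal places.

At (3/2, 2): F = (-19.000, -15.27811).
Jacobian J = [[-4·y, -4·x - 5], [1, -2·exp(y) - 1]].
At the point, J = [[-8.000, -11.000], [1.000, -15.77811]] (det J = 137.22490).
Solving J·Δ = −F gives Δ = (-0.960, -1.029).
Then the next iterate is (x, y)₁ = (0.540, 0.971).

(0.540, 0.971)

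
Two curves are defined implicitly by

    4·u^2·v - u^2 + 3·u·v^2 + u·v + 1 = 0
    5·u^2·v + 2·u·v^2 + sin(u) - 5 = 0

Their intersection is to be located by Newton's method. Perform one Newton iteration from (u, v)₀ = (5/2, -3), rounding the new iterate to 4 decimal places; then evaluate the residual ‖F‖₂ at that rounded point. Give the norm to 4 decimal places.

At (5/2, -3): F = (-20.2500, -53.151528).
Jacobian J = [[8·u·v - 2·u + 3·v^2 + v, 4·u^2 + 6·u·v + u], [10·u·v + 2·v^2 + cos(u), 5·u^2 + 4·u·v]].
At the point, J = [[-41.0000, -17.5000], [-57.801144, 1.2500]] (det J = -1062.770013).
Solving J·Δ = −F gives Δ = (-0.8990, 0.9492).
Then the next iterate is (u, v)₁ = (1.6010, -2.0508).
Re-evaluating at (1.6010, -2.0508): F = (-5.672618, -16.816610), so ‖F‖₂ = 17.7476.

17.7476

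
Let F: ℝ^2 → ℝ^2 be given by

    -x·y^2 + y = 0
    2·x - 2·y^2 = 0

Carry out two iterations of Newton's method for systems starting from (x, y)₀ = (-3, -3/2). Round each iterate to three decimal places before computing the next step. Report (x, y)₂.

(12.835, -4.326)

At (-3, -3/2): F = (5.250, -10.500).
Jacobian J = [[-y^2, -2·x·y + 1], [2, -4·y]].
At the point, J = [[-2.250, -8.000], [2.000, 6.000]] (det J = 2.500).
Solving J·Δ = −F gives Δ = (21.000, -5.250).
Then the next iterate is (x, y)₁ = (18.000, -6.750).
Round to (18.000, -6.750) and repeat: F = (-826.875, -55.125), J = [[-45.56250, 244.000], [2.000, 27.000]].
Δ = (-5.165, 2.424), so (x, y)₂ = (12.835, -4.326).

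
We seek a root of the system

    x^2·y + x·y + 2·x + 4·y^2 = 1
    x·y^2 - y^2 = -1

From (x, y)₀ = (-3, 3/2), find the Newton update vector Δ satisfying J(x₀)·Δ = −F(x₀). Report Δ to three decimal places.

At (-3, 3/2): F = (11.000, -8.000).
Jacobian J = [[2·x·y + y + 2, x^2 + x + 8·y], [y^2, 2·x·y - 2·y]].
At the point, J = [[-5.500, 18.000], [2.250, -12.000]] (det J = 25.500).
Solving J·Δ = −F gives Δ = (-0.471, -0.755).

(-0.471, -0.755)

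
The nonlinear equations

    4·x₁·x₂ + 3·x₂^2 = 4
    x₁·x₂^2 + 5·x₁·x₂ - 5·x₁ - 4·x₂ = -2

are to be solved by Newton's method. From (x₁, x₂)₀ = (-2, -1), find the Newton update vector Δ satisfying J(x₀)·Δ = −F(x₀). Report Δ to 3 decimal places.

At (-2, -1): F = (7.000, 24.000).
Jacobian J = [[4·x₂, 4·x₁ + 6·x₂], [x₂^2 + 5·x₂ - 5, 2·x₁·x₂ + 5·x₁ - 4]].
At the point, J = [[-4.000, -14.000], [-9.000, -10.000]] (det J = -86.000).
Solving J·Δ = −F gives Δ = (3.093, -0.384).

(3.093, -0.384)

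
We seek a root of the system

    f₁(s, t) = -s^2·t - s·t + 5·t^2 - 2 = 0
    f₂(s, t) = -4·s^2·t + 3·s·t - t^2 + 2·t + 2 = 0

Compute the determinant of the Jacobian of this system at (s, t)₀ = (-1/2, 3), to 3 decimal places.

-635.250

J = [[-2·s·t - t, -s^2 - s + 10·t], [-8·s·t + 3·t, -4·s^2 + 3·s - 2·t + 2]].
At the point, J = [[0.000, 30.250], [21.000, -6.500]].
det J = -635.250.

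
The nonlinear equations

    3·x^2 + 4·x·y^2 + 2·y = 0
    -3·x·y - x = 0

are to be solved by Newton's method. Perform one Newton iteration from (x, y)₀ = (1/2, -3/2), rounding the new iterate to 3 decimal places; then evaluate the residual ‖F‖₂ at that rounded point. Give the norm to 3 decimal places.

At (1/2, -3/2): F = (2.250, 1.750).
Jacobian J = [[6·x + 4·y^2, 8·x·y + 2], [-3·y - 1, -3·x]].
At the point, J = [[12.000, -4.000], [3.500, -1.500]] (det J = -4.000).
Solving J·Δ = −F gives Δ = (0.906, 3.281).
Then the next iterate is (x, y)₁ = (1.406, 1.781).
Re-evaluating at (1.406, 1.781): F = (27.33162, -8.91826), so ‖F‖₂ = 28.750.

28.750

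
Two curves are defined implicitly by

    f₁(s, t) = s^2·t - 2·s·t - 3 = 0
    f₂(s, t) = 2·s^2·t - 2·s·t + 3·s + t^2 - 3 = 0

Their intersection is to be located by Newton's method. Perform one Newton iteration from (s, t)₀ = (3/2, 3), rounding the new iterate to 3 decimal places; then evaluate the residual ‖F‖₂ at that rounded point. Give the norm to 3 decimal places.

At (3/2, 3): F = (-5.250, 15.000).
Jacobian J = [[2·s·t - 2·t, s^2 - 2·s], [4·s·t - 2·t + 3, 2·s^2 - 2·s + 2·t]].
At the point, J = [[3.000, -0.750], [15.000, 7.500]] (det J = 33.750).
Solving J·Δ = −F gives Δ = (0.833, -3.667).
Then the next iterate is (s, t)₁ = (2.333, -0.667).
Re-evaluating at (2.333, -0.667): F = (-3.51818, 0.29530), so ‖F‖₂ = 3.531.

3.531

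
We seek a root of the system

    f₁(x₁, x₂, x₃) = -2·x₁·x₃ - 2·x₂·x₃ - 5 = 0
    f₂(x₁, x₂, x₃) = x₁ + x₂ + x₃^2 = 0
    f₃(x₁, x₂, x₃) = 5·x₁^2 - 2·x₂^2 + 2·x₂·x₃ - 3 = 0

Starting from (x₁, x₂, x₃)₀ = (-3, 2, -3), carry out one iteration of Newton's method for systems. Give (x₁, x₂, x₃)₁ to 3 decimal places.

(-2.388, 2.704, -1.447)

At (-3, 2, -3): F = (-11.000, 8.000, 22.000).
Jacobian J = [[-2·x₃, -2·x₃, -2·x₁ - 2·x₂], [1, 1, 2·x₃], [10·x₁, -4·x₂ + 2·x₃, 2·x₂]].
At the point, J = [[6.000, 6.000, 2.000], [1.000, 1.000, -6.000], [-30.000, -14.000, 4.000]] (det J = 608.000).
Solving J·Δ = −F gives Δ = (0.612, 0.704, 1.553).
Then the next iterate is (x₁, x₂, x₃)₁ = (-2.388, 2.704, -1.447).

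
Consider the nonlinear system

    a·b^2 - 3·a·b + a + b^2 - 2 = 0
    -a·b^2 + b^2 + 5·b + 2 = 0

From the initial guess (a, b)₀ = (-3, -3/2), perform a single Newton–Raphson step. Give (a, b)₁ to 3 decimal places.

At (-3, -3/2): F = (-23.000, 3.500).
Jacobian J = [[b^2 - 3·b + 1, 2·a·b - 3·a + 2·b], [-b^2, -2·a·b + 2·b + 5]].
At the point, J = [[7.750, 15.000], [-2.250, -7.000]] (det J = -20.500).
Solving J·Δ = −F gives Δ = (5.293, -1.201).
Then the next iterate is (a, b)₁ = (2.293, -2.701).

(2.293, -2.701)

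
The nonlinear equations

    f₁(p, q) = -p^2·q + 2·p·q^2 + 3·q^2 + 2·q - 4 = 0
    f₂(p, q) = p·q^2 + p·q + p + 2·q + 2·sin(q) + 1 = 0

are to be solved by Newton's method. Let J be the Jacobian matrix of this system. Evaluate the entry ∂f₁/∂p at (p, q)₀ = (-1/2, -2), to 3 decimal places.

6.000

∂f₁/∂p = -2·p·q + 2·q^2.
At (-1/2, -2) this is 6.000.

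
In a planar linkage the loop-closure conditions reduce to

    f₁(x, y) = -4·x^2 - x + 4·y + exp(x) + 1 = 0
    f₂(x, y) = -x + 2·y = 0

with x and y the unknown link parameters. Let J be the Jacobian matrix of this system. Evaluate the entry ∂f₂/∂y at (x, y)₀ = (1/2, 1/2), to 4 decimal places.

∂f₂/∂y = 2.
At (1/2, 1/2) this is 2.0000.

2.0000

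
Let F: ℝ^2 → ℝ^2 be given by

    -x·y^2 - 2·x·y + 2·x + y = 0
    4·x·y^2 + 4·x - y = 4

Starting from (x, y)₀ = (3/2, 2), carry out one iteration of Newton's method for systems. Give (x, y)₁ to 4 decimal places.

(0.0909, 2.1818)

At (3/2, 2): F = (-7.0000, 24.0000).
Jacobian J = [[-y^2 - 2·y + 2, -2·x·y - 2·x + 1], [4·y^2 + 4, 8·x·y - 1]].
At the point, J = [[-6.0000, -8.0000], [20.0000, 23.0000]] (det J = 22.0000).
Solving J·Δ = −F gives Δ = (-1.4091, 0.1818).
Then the next iterate is (x, y)₁ = (0.0909, 2.1818).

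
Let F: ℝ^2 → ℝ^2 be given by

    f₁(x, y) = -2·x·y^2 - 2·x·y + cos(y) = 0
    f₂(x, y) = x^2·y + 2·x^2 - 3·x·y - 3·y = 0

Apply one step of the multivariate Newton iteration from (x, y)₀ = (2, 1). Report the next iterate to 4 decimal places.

At (2, 1): F = (-7.459698, 3.0000).
Jacobian J = [[-2·y^2 - 2·y, -4·x·y - 2·x - sin(y)], [2·x·y + 4·x - 3·y, x^2 - 3·x - 3]].
At the point, J = [[-4.0000, -12.841471], [9.0000, -5.0000]] (det J = 135.573239).
Solving J·Δ = −F gives Δ = (-0.5593, -0.4067).
Then the next iterate is (x, y)₁ = (1.4407, 0.5933).

(1.4407, 0.5933)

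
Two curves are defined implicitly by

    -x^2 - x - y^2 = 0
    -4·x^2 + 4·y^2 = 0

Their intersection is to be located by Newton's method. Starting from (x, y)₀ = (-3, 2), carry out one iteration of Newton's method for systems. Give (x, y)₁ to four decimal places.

At (-3, 2): F = (-10.0000, -20.0000).
Jacobian J = [[-2·x - 1, -2·y], [-8·x, 8·y]].
At the point, J = [[5.0000, -4.0000], [24.0000, 16.0000]] (det J = 176.0000).
Solving J·Δ = −F gives Δ = (1.3636, -0.7955).
Then the next iterate is (x, y)₁ = (-1.6364, 1.2045).

(-1.6364, 1.2045)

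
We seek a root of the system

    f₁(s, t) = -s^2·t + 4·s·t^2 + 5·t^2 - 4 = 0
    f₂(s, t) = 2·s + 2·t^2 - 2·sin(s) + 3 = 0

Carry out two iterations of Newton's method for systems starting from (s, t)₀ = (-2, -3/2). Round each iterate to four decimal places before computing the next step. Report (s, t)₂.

(-3.9960, -2.2623)

At (-2, -3/2): F = (-4.7500, 5.318595).
Jacobian J = [[-2·s·t + 4·t^2, -s^2 + 8·s·t + 10·t], [-2·cos(s) + 2, 4·t]].
At the point, J = [[3.0000, 5.0000], [2.832294, -6.0000]] (det J = -32.161468).
Solving J·Δ = −F gives Δ = (0.0593, 0.9144).
Then the next iterate is (s, t)₁ = (-1.9407, -0.5856).
Round to (-1.9407, -0.5856) and repeat: F = (-2.741885, 1.669179), J = [[-0.901238, -0.530525], [2.723051, -2.3424]].
Δ = (-2.0553, -1.6767), so (s, t)₂ = (-3.9960, -2.2623).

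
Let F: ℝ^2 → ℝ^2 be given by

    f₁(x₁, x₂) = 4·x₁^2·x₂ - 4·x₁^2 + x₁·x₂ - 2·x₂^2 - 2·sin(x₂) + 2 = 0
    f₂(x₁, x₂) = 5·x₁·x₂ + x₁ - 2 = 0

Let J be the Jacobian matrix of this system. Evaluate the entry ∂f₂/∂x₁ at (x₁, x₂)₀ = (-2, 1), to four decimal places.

6.0000

∂f₂/∂x₁ = 5·x₂ + 1.
At (-2, 1) this is 6.0000.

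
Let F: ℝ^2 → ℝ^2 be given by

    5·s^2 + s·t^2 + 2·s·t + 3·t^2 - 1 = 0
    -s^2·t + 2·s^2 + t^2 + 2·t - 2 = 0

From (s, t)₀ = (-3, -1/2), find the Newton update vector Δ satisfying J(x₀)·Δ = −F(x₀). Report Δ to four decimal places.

(1.6506, -0.6262)

At (-3, -1/2): F = (47.0000, 19.7500).
Jacobian J = [[10·s + t^2 + 2·t, 2·s·t + 2·s + 6·t], [-2·s·t + 4·s, -s^2 + 2·t + 2]].
At the point, J = [[-30.7500, -6.0000], [-15.0000, -8.0000]] (det J = 156.0000).
Solving J·Δ = −F gives Δ = (1.6506, -0.6262).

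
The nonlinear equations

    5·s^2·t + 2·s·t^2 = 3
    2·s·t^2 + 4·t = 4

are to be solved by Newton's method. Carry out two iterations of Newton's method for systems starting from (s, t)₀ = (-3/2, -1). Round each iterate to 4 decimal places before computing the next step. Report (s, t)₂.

(4.2138, 1.1827)

At (-3/2, -1): F = (-17.2500, -11.0000).
Jacobian J = [[10·s·t + 2·t^2, 5·s^2 + 4·s·t], [2·t^2, 4·s·t + 4]].
At the point, J = [[17.0000, 17.2500], [2.0000, 10.0000]] (det J = 135.5000).
Solving J·Δ = −F gives Δ = (-0.1273, 1.1255).
Then the next iterate is (s, t)₁ = (-1.6273, 0.1255).
Round to (-1.6273, 0.1255) and repeat: F = (-1.389575, -3.549261), J = [[-2.010761, 12.423622], [0.031501, 3.183095]].
Δ = (5.8411, 1.0572), so (s, t)₂ = (4.2138, 1.1827).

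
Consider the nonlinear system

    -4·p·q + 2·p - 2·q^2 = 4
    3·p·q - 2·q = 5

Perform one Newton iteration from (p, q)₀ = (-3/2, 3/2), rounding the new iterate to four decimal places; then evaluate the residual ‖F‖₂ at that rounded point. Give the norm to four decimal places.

At (-3/2, 3/2): F = (-2.5000, -14.7500).
Jacobian J = [[-4·q + 2, -4·p - 4·q], [3·q, 3·p - 2]].
At the point, J = [[-4.0000, 0.0000], [4.5000, -6.5000]] (det J = 26.0000).
Solving J·Δ = −F gives Δ = (-0.6250, -2.7019).
Then the next iterate is (p, q)₁ = (-2.1250, -1.2019).
Re-evaluating at (-2.1250, -1.2019): F = (-21.355277, 5.065912), so ‖F‖₂ = 21.9479.

21.9479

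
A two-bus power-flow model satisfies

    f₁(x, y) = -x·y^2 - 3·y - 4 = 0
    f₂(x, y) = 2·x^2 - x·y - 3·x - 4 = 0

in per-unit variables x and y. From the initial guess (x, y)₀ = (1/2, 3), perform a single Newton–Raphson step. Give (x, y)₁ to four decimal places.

At (1/2, 3): F = (-17.5000, -6.5000).
Jacobian J = [[-y^2, -2·x·y - 3], [4·x - y - 3, -x]].
At the point, J = [[-9.0000, -6.0000], [-4.0000, -0.5000]] (det J = -19.5000).
Solving J·Δ = −F gives Δ = (-1.5513, -0.5897).
Then the next iterate is (x, y)₁ = (-1.0513, 2.4103).

(-1.0513, 2.4103)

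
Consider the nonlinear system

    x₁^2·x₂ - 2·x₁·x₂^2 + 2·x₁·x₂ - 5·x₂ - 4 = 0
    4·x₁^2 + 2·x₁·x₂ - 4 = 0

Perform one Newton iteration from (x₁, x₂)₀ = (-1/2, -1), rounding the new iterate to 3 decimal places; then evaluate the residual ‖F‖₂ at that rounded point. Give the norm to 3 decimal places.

0.729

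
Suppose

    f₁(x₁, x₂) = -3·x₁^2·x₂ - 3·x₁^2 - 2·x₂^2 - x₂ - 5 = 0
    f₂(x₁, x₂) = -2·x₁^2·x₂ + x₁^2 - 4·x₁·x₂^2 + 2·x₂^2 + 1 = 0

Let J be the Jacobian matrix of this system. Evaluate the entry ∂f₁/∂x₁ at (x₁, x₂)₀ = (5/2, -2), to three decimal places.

15.000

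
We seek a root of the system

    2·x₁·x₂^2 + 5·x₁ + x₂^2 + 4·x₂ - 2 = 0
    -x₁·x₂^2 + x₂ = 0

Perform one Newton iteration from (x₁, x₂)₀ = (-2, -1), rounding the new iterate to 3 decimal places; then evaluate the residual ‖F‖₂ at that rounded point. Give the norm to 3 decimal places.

27.969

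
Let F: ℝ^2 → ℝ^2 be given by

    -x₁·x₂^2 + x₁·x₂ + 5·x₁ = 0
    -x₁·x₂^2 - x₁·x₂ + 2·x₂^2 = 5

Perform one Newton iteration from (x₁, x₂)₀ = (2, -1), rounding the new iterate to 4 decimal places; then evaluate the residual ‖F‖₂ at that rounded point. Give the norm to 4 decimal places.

11.8585

At (2, -1): F = (6.0000, -3.0000).
Jacobian J = [[-x₂^2 + x₂ + 5, -2·x₁·x₂ + x₁], [-x₂^2 - x₂, -2·x₁·x₂ - x₁ + 4·x₂]].
At the point, J = [[3.0000, 6.0000], [0.0000, -2.0000]] (det J = -6.0000).
Solving J·Δ = −F gives Δ = (1.0000, -1.5000).
Then the next iterate is (x₁, x₂)₁ = (3.0000, -2.5000).
Re-evaluating at (3.0000, -2.5000): F = (-11.2500, -3.7500), so ‖F‖₂ = 11.8585.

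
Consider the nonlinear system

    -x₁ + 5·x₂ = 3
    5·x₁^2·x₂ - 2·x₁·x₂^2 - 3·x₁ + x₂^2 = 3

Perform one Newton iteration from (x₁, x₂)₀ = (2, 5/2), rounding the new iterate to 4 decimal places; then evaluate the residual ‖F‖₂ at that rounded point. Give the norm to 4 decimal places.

At (2, 5/2): F = (7.5000, 22.2500).
Jacobian J = [[-1, 5], [10·x₁·x₂ - 2·x₂^2 - 3, 5·x₁^2 - 4·x₁·x₂ + 2·x₂]].
At the point, J = [[-1.0000, 5.0000], [34.5000, 5.0000]] (det J = -177.5000).
Solving J·Δ = −F gives Δ = (-0.4155, -1.5831).
Then the next iterate is (x₁, x₂)₁ = (1.5845, 0.9169).
Re-evaluating at (1.5845, 0.9169): F = (0.0000, 1.933040), so ‖F‖₂ = 1.9330.

1.9330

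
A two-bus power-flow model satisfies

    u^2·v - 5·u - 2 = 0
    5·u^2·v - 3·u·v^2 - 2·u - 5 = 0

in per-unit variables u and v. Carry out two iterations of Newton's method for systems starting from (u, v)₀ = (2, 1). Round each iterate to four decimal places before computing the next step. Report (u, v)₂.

At (2, 1): F = (-8.0000, 5.0000).
Jacobian J = [[2·u·v - 5, u^2], [10·u·v - 3·v^2 - 2, 5·u^2 - 6·u·v]].
At the point, J = [[-1.0000, 4.0000], [15.0000, 8.0000]] (det J = -68.0000).
Solving J·Δ = −F gives Δ = (-1.2353, 1.6912).
Then the next iterate is (u, v)₁ = (0.7647, 2.6912).
Round to (0.7647, 2.6912) and repeat: F = (-4.249777, -15.275939), J = [[-0.884079, 0.584766], [-3.148066, -9.423933]].
Δ = (-4.8152, -0.0124), so (u, v)₂ = (-4.0505, 2.6788).

(-4.0505, 2.6788)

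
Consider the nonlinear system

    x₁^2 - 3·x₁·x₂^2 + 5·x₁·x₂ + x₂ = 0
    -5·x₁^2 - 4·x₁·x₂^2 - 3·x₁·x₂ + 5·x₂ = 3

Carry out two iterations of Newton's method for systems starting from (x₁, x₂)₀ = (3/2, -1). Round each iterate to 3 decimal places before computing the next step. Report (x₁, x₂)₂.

(9.879, 7.156)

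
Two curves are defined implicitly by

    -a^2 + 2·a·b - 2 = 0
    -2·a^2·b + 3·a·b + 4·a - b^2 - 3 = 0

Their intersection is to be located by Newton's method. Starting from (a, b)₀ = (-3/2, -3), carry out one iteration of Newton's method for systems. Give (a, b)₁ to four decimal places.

At (-3/2, -3): F = (4.7500, 9.0000).
Jacobian J = [[-2·a + 2·b, 2·a], [-4·a·b + 3·b + 4, -2·a^2 + 3·a - 2·b]].
At the point, J = [[-3.0000, -3.0000], [-23.0000, -3.0000]] (det J = -60.0000).
Solving J·Δ = −F gives Δ = (0.2125, 1.3708).
Then the next iterate is (a, b)₁ = (-1.2875, -1.6292).

(-1.2875, -1.6292)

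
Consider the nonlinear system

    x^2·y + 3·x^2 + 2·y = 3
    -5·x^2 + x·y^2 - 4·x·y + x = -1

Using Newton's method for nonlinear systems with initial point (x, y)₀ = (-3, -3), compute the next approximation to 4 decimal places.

At (-3, -3): F = (-9.0000, -110.0000).
Jacobian J = [[2·x·y + 6·x, x^2 + 2], [-10·x + y^2 - 4·y + 1, 2·x·y - 4·x]].
At the point, J = [[0.0000, 11.0000], [52.0000, 30.0000]] (det J = -572.0000).
Solving J·Δ = −F gives Δ = (1.6434, 0.8182).
Then the next iterate is (x, y)₁ = (-1.3566, -2.1818).

(-1.3566, -2.1818)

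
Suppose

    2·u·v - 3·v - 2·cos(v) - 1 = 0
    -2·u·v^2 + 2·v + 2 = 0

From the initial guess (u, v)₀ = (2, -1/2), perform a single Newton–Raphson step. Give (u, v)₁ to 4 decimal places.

(-1.2664, -0.7722)

At (2, -1/2): F = (-3.255165, 0.0000).
Jacobian J = [[2·v, 2·u + 2·sin(v) - 3], [-2·v^2, -4·u·v + 2]].
At the point, J = [[-1.0000, 0.041149], [-0.5000, 6.0000]] (det J = -5.979426).
Solving J·Δ = −F gives Δ = (-3.2664, -0.2722).
Then the next iterate is (u, v)₁ = (-1.2664, -0.7722).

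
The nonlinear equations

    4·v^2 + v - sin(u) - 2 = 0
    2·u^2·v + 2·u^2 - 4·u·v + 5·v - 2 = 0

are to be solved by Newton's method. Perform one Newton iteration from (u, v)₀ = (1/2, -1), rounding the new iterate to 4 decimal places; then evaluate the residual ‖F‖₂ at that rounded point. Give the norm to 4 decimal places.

0.7200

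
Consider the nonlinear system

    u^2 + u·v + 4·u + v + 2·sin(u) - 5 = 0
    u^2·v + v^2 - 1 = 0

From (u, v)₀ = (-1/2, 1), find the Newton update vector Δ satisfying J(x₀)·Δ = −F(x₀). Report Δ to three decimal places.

At (-1/2, 1): F = (-7.20885, 0.250).
Jacobian J = [[2·u + v + 2·cos(u) + 4, u + 1], [2·u·v, u^2 + 2·v]].
At the point, J = [[5.75517, 0.500], [-1.000, 2.250]] (det J = 13.44912).
Solving J·Δ = −F gives Δ = (1.215, 0.429).

(1.215, 0.429)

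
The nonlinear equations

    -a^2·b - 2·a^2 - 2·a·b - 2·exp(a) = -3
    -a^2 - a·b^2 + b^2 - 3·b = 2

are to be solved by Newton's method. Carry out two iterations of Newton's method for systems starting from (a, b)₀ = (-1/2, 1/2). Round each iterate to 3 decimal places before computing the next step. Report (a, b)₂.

(-0.785, -0.735)

At (-1/2, 1/2): F = (1.66194, -3.375).
Jacobian J = [[-2·a·b - 4·a - 2·b - 2·exp(a), -a^2 - 2·a], [-2·a - b^2, -2·a·b + 2·b - 3]].
At the point, J = [[0.28694, 0.750], [0.750, -1.500]] (det J = -0.99291).
Solving J·Δ = −F gives Δ = (0.039, -2.231).
Then the next iterate is (a, b)₁ = (-0.461, -1.731).
Round to (-0.461, -1.731) and repeat: F = (0.08554, 7.35816), J = [[2.44871, 0.70948], [-2.07436, -8.05798]].
Δ = (-0.324, 0.996), so (a, b)₂ = (-0.785, -0.735).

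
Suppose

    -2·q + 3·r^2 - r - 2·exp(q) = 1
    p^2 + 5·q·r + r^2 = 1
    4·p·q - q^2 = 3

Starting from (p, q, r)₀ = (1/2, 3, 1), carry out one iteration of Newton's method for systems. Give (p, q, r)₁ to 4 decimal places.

At (1/2, 3, 1): F = (-45.171074, 15.2500, -6.0000).
Jacobian J = [[0, -2·exp(q) - 2, 6·r - 1], [2·p, 5·r, 5·q + 2·r], [4·q, 4·p - 2·q, 0]].
At the point, J = [[0.0000, -42.171074, 5.0000], [1.0000, 5.0000, 17.0000], [12.0000, -4.0000, 0.0000]] (det J = -8922.899065).
Solving J·Δ = −F gives Δ = (0.1205, -1.1386, -0.5693).
Then the next iterate is (p, q, r)₁ = (0.6205, 1.8614, 0.4307).

(0.6205, 1.8614, 0.4307)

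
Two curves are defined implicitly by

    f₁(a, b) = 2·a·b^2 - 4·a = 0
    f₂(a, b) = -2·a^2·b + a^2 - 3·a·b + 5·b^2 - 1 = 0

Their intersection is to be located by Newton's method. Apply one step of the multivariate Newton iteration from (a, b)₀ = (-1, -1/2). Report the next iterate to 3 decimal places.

(-0.184, -0.822)

At (-1, -1/2): F = (3.500, 0.750).
Jacobian J = [[2·b^2 - 4, 4·a·b], [-4·a·b + 2·a - 3·b, -2·a^2 - 3·a + 10·b]].
At the point, J = [[-3.500, 2.000], [-2.500, -4.000]] (det J = 19.000).
Solving J·Δ = −F gives Δ = (0.816, -0.322).
Then the next iterate is (a, b)₁ = (-0.184, -0.822).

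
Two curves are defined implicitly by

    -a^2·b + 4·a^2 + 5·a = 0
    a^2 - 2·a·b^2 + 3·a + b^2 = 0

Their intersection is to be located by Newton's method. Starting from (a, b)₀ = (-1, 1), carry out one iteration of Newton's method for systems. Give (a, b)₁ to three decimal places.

(-2.571, 0.571)

At (-1, 1): F = (-2.000, 1.000).
Jacobian J = [[-2·a·b + 8·a + 5, -a^2], [2·a - 2·b^2 + 3, -4·a·b + 2·b]].
At the point, J = [[-1.000, -1.000], [-1.000, 6.000]] (det J = -7.000).
Solving J·Δ = −F gives Δ = (-1.571, -0.429).
Then the next iterate is (a, b)₁ = (-2.571, 0.571).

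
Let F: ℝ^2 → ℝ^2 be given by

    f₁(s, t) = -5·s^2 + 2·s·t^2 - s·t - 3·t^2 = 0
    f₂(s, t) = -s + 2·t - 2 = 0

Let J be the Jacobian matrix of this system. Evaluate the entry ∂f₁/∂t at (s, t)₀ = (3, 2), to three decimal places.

∂f₁/∂t = 4·s·t - s - 6·t.
At (3, 2) this is 9.000.

9.000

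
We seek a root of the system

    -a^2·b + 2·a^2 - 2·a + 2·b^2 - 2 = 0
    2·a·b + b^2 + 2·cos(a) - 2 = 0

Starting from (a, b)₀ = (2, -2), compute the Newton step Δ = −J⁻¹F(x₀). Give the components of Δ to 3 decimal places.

(-1.174, 0.130)

At (2, -2): F = (18.000, -6.83229).
Jacobian J = [[-2·a·b + 4·a - 2, -a^2 + 4·b], [2·b - 2·sin(a), 2·a + 2·b]].
At the point, J = [[14.000, -12.000], [-5.81859, 0.000]] (det J = -69.82314).
Solving J·Δ = −F gives Δ = (-1.174, 0.130).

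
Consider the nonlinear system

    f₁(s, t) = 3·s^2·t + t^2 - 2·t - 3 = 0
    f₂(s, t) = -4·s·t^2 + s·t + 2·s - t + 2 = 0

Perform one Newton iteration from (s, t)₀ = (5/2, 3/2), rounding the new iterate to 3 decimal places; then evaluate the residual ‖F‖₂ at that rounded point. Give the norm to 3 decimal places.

At (5/2, 3/2): F = (24.375, -13.250).
Jacobian J = [[6·s·t, 3·s^2 + 2·t - 2], [-4·t^2 + t + 2, -8·s·t + s - 1]].
At the point, J = [[22.500, 19.750], [-5.500, -28.500]] (det J = -532.625).
Solving J·Δ = −F gives Δ = (-0.813, -0.308).
Then the next iterate is (s, t)₁ = (1.687, 1.192).
Re-evaluating at (1.687, 1.192): F = (6.21405, -3.39509), so ‖F‖₂ = 7.081.

7.081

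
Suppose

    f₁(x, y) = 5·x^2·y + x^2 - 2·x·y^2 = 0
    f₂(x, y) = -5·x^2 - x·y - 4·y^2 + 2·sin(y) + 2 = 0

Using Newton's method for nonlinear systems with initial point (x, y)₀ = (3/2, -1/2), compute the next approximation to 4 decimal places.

(0.7906, -0.4594)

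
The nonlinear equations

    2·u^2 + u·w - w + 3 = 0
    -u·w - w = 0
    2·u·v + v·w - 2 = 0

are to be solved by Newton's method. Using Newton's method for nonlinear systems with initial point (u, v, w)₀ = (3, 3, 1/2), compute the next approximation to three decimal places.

(1.286, 2.022, 0.214)

At (3, 3, 1/2): F = (22.000, -2.000, 17.500).
Jacobian J = [[4·u + w, 0, u - 1], [-w, 0, -u - 1], [2·v, 2·u + w, v]].
At the point, J = [[12.500, 0.000, 2.000], [-0.500, 0.000, -4.000], [6.000, 6.500, 3.000]] (det J = 318.500).
Solving J·Δ = −F gives Δ = (-1.714, -0.978, -0.286).
Then the next iterate is (u, v, w)₁ = (1.286, 2.022, 0.214).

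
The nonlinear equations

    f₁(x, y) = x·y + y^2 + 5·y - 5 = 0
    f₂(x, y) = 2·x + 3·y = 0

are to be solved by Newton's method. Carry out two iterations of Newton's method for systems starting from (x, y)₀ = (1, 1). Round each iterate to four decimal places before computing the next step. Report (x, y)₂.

At (1, 1): F = (2.0000, 5.0000).
Jacobian J = [[y, x + 2·y + 5], [2, 3]].
At the point, J = [[1.0000, 8.0000], [2.0000, 3.0000]] (det J = -13.0000).
Solving J·Δ = −F gives Δ = (-2.6154, 0.0769).
Then the next iterate is (x, y)₁ = (-1.6154, 1.0769).
Round to (-1.6154, 1.0769) and repeat: F = (-0.195411, -0.0001), J = [[1.0769, 5.5384], [2.0000, 3.0000]].
Δ = (-0.0746, 0.0498), so (x, y)₂ = (-1.6900, 1.1267).

(-1.6900, 1.1267)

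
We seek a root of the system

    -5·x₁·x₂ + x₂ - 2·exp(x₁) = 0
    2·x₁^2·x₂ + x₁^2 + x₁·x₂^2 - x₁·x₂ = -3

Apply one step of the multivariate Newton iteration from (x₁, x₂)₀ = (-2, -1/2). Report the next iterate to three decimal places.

At (-2, -1/2): F = (-5.77067, 1.500).
Jacobian J = [[-5·x₂ - 2·exp(x₁), -5·x₁ + 1], [4·x₁·x₂ + 2·x₁ + x₂^2 - x₂, 2·x₁^2 + 2·x₁·x₂ - x₁]].
At the point, J = [[2.22933, 11.000], [0.750, 12.000]] (det J = 18.50195).
Solving J·Δ = −F gives Δ = (4.635, -0.415).
Then the next iterate is (x₁, x₂)₁ = (2.635, -0.915).

(2.635, -0.915)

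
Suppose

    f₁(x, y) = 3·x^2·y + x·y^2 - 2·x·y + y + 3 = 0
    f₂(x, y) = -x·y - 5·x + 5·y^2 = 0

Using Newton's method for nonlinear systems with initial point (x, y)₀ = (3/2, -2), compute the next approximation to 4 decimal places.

(1.3574, -1.2592)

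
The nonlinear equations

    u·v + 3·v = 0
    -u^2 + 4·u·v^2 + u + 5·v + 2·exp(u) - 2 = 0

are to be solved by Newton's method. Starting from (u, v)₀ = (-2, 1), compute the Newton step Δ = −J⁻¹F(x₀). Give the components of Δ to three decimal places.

(-0.013, -0.987)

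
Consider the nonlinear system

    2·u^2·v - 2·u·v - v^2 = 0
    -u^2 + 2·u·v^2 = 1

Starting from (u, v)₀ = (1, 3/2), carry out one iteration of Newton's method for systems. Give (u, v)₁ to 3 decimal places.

(1.235, 0.985)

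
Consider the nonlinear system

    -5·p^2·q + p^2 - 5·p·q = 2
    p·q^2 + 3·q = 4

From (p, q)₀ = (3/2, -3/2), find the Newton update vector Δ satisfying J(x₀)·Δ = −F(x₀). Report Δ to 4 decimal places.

(-18.9615, -31.8590)

At (3/2, -3/2): F = (28.3750, -5.1250).
Jacobian J = [[-10·p·q + 2·p - 5·q, -5·p^2 - 5·p], [q^2, 2·p·q + 3]].
At the point, J = [[33.0000, -18.7500], [2.2500, -1.5000]] (det J = -7.3125).
Solving J·Δ = −F gives Δ = (-18.9615, -31.8590).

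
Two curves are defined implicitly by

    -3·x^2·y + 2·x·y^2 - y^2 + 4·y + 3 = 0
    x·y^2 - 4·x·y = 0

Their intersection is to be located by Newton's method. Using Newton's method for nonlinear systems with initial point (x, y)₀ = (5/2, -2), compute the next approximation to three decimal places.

(2.379, -0.573)

At (5/2, -2): F = (48.500, 30.000).
Jacobian J = [[-6·x·y + 2·y^2, -3·x^2 + 4·x·y - 2·y + 4], [y^2 - 4·y, 2·x·y - 4·x]].
At the point, J = [[38.000, -30.750], [12.000, -20.000]] (det J = -391.000).
Solving J·Δ = −F gives Δ = (-0.121, 1.427).
Then the next iterate is (x, y)₁ = (2.379, -0.573).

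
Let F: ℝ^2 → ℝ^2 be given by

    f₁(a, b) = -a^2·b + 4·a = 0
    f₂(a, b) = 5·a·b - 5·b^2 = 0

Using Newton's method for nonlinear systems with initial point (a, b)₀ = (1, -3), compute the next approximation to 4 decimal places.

At (1, -3): F = (7.0000, -60.0000).
Jacobian J = [[-2·a·b + 4, -a^2], [5·b, 5·a - 10·b]].
At the point, J = [[10.0000, -1.0000], [-15.0000, 35.0000]] (det J = 335.0000).
Solving J·Δ = −F gives Δ = (-0.5522, 1.4776).
Then the next iterate is (a, b)₁ = (0.4478, -1.5224).

(0.4478, -1.5224)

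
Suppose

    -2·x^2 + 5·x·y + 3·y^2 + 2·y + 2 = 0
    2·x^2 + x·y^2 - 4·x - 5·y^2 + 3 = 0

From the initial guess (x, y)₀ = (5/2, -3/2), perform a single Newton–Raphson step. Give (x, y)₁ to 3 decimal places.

(1.421, -0.297)

At (5/2, -3/2): F = (-25.500, -0.125).
Jacobian J = [[-4·x + 5·y, 5·x + 6·y + 2], [4·x + y^2 - 4, 2·x·y - 10·y]].
At the point, J = [[-17.500, 5.500], [8.250, 7.500]] (det J = -176.625).
Solving J·Δ = −F gives Δ = (-1.079, 1.203).
Then the next iterate is (x, y)₁ = (1.421, -0.297).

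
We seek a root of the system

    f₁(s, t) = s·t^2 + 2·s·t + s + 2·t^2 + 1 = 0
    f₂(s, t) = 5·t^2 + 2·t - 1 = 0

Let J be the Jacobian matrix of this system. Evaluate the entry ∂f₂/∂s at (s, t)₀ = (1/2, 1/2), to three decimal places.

0.000

∂f₂/∂s = 0.
At (1/2, 1/2) this is 0.000.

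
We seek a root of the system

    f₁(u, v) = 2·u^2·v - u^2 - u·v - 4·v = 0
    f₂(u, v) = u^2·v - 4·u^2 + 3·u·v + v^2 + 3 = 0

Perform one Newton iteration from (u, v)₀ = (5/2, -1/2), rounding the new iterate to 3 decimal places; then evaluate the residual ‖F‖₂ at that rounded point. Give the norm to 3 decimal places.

14.117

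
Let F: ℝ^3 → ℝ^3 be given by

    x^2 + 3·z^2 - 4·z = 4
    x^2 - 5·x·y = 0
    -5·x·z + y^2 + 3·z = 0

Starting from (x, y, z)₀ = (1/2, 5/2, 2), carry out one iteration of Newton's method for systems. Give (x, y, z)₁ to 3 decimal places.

(0.356, 0.763, 1.987)

At (1/2, 5/2, 2): F = (0.250, -6.000, 7.250).
Jacobian J = [[2·x, 0, 6·z - 4], [2·x - 5·y, -5·x, 0], [-5·z, 2·y, -5·x + 3]].
At the point, J = [[1.000, 0.000, 8.000], [-11.500, -2.500, 0.000], [-10.000, 5.000, 0.500]] (det J = -661.250).
Solving J·Δ = −F gives Δ = (-0.144, -1.737, -0.013).
Then the next iterate is (x, y, z)₁ = (0.356, 0.763, 1.987).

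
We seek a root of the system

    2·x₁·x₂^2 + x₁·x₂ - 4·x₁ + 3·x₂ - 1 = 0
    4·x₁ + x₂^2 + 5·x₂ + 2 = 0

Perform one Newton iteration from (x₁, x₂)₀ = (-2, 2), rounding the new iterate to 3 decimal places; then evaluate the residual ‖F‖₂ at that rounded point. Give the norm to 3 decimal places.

At (-2, 2): F = (-7.000, 8.000).
Jacobian J = [[2·x₂^2 + x₂ - 4, 4·x₁·x₂ + x₁ + 3], [4, 2·x₂ + 5]].
At the point, J = [[6.000, -15.000], [4.000, 9.000]] (det J = 114.000).
Solving J·Δ = −F gives Δ = (-0.500, -0.667).
Then the next iterate is (x₁, x₂)₁ = (-2.500, 1.333).
Re-evaluating at (-2.500, 1.333): F = (0.78205, 0.44189), so ‖F‖₂ = 0.898.

0.898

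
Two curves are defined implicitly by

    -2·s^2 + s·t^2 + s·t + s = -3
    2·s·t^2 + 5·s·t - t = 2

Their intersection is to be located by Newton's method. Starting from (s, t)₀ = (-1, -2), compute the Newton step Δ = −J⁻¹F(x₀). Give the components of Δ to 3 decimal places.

At (-1, -2): F = (-2.000, 2.000).
Jacobian J = [[-4·s + t^2 + t + 1, 2·s·t + s], [2·t^2 + 5·t, 4·s·t + 5·s - 1]].
At the point, J = [[7.000, 3.000], [-2.000, 2.000]] (det J = 20.000).
Solving J·Δ = −F gives Δ = (0.500, -0.500).

(0.500, -0.500)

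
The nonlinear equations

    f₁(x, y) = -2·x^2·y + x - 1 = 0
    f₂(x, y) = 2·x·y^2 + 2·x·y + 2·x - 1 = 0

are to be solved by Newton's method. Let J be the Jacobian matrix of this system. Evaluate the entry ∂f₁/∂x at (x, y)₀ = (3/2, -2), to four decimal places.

∂f₁/∂x = -4·x·y + 1.
At (3/2, -2) this is 13.0000.

13.0000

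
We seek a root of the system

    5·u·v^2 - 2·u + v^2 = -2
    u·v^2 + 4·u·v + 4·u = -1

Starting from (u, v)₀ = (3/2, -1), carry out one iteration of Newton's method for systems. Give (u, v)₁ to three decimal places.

(-1.000, -1.000)

At (3/2, -1): F = (7.500, 2.500).
Jacobian J = [[5·v^2 - 2, 10·u·v + 2·v], [v^2 + 4·v + 4, 2·u·v + 4·u]].
At the point, J = [[3.000, -17.000], [1.000, 3.000]] (det J = 26.000).
Solving J·Δ = −F gives Δ = (-2.500, 0.000).
Then the next iterate is (u, v)₁ = (-1.000, -1.000).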